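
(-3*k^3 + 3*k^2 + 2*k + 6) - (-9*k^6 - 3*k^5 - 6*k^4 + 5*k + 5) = 9*k^6 + 3*k^5 + 6*k^4 - 3*k^3 + 3*k^2 - 3*k + 1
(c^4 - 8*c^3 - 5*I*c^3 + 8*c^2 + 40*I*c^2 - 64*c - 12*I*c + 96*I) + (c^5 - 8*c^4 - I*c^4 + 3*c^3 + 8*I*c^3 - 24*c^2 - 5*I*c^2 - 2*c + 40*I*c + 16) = c^5 - 7*c^4 - I*c^4 - 5*c^3 + 3*I*c^3 - 16*c^2 + 35*I*c^2 - 66*c + 28*I*c + 16 + 96*I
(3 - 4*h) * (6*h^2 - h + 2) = -24*h^3 + 22*h^2 - 11*h + 6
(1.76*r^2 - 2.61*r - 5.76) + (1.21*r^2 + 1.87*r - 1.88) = 2.97*r^2 - 0.74*r - 7.64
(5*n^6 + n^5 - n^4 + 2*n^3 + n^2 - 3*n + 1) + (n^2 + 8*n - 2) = 5*n^6 + n^5 - n^4 + 2*n^3 + 2*n^2 + 5*n - 1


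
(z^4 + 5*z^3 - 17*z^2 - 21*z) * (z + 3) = z^5 + 8*z^4 - 2*z^3 - 72*z^2 - 63*z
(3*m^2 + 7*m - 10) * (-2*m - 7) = -6*m^3 - 35*m^2 - 29*m + 70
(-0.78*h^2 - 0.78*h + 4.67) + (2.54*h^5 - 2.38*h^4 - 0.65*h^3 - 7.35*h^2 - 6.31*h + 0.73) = 2.54*h^5 - 2.38*h^4 - 0.65*h^3 - 8.13*h^2 - 7.09*h + 5.4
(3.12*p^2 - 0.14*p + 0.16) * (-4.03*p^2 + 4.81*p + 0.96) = -12.5736*p^4 + 15.5714*p^3 + 1.677*p^2 + 0.6352*p + 0.1536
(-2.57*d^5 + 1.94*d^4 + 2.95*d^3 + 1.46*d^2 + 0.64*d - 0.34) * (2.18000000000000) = -5.6026*d^5 + 4.2292*d^4 + 6.431*d^3 + 3.1828*d^2 + 1.3952*d - 0.7412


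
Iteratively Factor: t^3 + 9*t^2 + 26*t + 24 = (t + 3)*(t^2 + 6*t + 8) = (t + 3)*(t + 4)*(t + 2)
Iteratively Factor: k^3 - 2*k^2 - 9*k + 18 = (k - 2)*(k^2 - 9) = (k - 3)*(k - 2)*(k + 3)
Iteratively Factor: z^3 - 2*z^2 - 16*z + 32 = (z + 4)*(z^2 - 6*z + 8) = (z - 2)*(z + 4)*(z - 4)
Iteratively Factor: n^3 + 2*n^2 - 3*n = (n - 1)*(n^2 + 3*n) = n*(n - 1)*(n + 3)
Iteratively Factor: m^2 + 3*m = (m + 3)*(m)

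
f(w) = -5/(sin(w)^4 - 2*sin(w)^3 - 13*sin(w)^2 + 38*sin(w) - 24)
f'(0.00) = 0.33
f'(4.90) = 0.01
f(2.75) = 0.44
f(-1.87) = 0.07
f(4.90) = 0.07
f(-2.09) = 0.08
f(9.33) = 0.24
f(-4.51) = 23.86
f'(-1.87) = -0.02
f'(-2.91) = -0.19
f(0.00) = 0.21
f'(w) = -5*(-4*sin(w)^3*cos(w) + 6*sin(w)^2*cos(w) + 26*sin(w)*cos(w) - 38*cos(w))/(sin(w)^4 - 2*sin(w)^3 - 13*sin(w)^2 + 38*sin(w) - 24)^2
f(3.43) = 0.14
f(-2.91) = 0.15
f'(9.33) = -0.42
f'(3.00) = -0.47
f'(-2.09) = -0.03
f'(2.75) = -0.96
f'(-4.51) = -241.11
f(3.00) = 0.26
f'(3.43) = -0.17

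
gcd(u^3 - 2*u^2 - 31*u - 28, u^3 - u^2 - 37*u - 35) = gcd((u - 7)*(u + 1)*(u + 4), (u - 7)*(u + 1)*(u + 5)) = u^2 - 6*u - 7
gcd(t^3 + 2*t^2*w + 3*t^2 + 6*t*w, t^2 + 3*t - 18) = 1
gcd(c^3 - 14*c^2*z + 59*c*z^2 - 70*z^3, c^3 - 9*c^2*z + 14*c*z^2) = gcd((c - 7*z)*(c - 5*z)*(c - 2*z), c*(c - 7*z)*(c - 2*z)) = c^2 - 9*c*z + 14*z^2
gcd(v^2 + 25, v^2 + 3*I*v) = 1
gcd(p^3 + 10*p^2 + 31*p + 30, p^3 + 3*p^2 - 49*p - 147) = p + 3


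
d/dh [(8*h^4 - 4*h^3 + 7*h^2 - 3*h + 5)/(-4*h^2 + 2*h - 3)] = (-64*h^5 + 64*h^4 - 112*h^3 + 38*h^2 - 2*h - 1)/(16*h^4 - 16*h^3 + 28*h^2 - 12*h + 9)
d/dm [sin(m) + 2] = cos(m)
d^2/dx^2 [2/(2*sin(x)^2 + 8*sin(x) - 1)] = 8*(-4*sin(x)^4 - 12*sin(x)^3 - 12*sin(x)^2 + 22*sin(x) + 33)/(8*sin(x) - cos(2*x))^3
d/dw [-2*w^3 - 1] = -6*w^2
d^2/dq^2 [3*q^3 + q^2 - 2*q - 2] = 18*q + 2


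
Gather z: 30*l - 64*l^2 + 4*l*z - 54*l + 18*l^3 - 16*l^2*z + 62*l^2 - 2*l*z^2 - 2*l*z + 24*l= 18*l^3 - 2*l^2 - 2*l*z^2 + z*(-16*l^2 + 2*l)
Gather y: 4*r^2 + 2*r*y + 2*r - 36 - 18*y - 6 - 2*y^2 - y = 4*r^2 + 2*r - 2*y^2 + y*(2*r - 19) - 42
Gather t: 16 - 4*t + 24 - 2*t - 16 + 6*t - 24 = 0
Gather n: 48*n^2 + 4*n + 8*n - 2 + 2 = 48*n^2 + 12*n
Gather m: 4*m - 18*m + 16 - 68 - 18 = -14*m - 70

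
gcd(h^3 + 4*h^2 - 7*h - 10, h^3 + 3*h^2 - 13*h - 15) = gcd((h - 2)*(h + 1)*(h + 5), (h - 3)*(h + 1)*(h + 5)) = h^2 + 6*h + 5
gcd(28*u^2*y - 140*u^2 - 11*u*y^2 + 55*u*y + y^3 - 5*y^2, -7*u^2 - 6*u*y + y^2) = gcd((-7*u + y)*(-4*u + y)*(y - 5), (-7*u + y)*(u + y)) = -7*u + y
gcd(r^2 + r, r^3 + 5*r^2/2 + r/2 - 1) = r + 1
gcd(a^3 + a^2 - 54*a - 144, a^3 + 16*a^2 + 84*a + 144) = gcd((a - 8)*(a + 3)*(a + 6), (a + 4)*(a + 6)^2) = a + 6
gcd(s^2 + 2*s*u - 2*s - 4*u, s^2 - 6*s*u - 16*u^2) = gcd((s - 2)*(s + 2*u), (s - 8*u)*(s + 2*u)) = s + 2*u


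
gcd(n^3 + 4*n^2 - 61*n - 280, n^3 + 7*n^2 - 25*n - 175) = n^2 + 12*n + 35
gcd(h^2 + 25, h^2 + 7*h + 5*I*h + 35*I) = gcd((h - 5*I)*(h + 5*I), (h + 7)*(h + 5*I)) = h + 5*I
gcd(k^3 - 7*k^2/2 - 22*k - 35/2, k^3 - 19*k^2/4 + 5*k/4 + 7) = k + 1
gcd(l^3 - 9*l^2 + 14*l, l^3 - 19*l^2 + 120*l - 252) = l - 7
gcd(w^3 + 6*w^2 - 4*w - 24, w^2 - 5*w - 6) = 1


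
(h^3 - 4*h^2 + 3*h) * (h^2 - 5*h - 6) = h^5 - 9*h^4 + 17*h^3 + 9*h^2 - 18*h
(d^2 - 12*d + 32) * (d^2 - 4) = d^4 - 12*d^3 + 28*d^2 + 48*d - 128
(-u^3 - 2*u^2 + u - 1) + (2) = -u^3 - 2*u^2 + u + 1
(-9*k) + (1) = 1 - 9*k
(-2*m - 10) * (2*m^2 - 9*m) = -4*m^3 - 2*m^2 + 90*m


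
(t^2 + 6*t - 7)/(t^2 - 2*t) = (t^2 + 6*t - 7)/(t*(t - 2))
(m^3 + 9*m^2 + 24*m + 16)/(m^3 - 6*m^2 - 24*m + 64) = (m^2 + 5*m + 4)/(m^2 - 10*m + 16)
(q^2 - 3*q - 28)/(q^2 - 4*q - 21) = (q + 4)/(q + 3)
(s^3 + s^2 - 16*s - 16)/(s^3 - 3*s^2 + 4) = (s^2 - 16)/(s^2 - 4*s + 4)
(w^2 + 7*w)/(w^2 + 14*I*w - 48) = w*(w + 7)/(w^2 + 14*I*w - 48)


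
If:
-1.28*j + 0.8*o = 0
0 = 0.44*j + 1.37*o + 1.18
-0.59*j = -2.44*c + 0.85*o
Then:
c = -0.36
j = -0.45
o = -0.72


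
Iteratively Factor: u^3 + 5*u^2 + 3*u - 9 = (u + 3)*(u^2 + 2*u - 3) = (u - 1)*(u + 3)*(u + 3)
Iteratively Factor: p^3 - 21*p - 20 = (p + 1)*(p^2 - p - 20) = (p + 1)*(p + 4)*(p - 5)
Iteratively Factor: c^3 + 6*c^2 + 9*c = (c + 3)*(c^2 + 3*c) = (c + 3)^2*(c)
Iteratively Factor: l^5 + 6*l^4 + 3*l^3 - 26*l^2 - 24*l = (l - 2)*(l^4 + 8*l^3 + 19*l^2 + 12*l) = (l - 2)*(l + 3)*(l^3 + 5*l^2 + 4*l) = (l - 2)*(l + 1)*(l + 3)*(l^2 + 4*l) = (l - 2)*(l + 1)*(l + 3)*(l + 4)*(l)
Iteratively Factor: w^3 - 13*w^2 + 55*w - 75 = (w - 5)*(w^2 - 8*w + 15) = (w - 5)^2*(w - 3)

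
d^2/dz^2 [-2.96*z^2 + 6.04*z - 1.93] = -5.92000000000000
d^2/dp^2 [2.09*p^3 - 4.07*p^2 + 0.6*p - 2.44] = 12.54*p - 8.14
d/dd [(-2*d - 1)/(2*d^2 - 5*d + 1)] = (4*d^2 + 4*d - 7)/(4*d^4 - 20*d^3 + 29*d^2 - 10*d + 1)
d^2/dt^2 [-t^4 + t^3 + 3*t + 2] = 6*t*(1 - 2*t)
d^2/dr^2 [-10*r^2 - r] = -20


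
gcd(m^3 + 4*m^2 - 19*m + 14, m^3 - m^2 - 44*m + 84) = m^2 + 5*m - 14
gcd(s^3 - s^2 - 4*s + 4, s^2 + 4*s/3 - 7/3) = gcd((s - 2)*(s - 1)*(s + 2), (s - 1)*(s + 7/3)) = s - 1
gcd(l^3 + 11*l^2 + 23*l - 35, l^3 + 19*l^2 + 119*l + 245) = l^2 + 12*l + 35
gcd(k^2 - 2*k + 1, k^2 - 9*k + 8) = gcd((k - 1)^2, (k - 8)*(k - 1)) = k - 1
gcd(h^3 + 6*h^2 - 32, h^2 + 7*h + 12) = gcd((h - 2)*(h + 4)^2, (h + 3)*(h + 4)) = h + 4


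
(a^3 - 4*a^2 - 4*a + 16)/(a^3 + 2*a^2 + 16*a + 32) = (a^2 - 6*a + 8)/(a^2 + 16)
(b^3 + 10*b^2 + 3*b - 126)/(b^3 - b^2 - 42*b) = (b^2 + 4*b - 21)/(b*(b - 7))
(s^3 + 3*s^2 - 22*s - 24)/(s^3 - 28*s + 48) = (s + 1)/(s - 2)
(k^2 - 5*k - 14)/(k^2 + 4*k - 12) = (k^2 - 5*k - 14)/(k^2 + 4*k - 12)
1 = 1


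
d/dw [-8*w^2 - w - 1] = -16*w - 1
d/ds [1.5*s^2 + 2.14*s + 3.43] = 3.0*s + 2.14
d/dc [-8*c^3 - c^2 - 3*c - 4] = -24*c^2 - 2*c - 3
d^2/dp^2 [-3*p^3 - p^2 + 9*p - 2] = -18*p - 2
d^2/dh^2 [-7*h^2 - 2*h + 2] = -14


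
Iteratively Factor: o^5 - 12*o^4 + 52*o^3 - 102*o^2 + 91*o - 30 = (o - 5)*(o^4 - 7*o^3 + 17*o^2 - 17*o + 6) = (o - 5)*(o - 1)*(o^3 - 6*o^2 + 11*o - 6) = (o - 5)*(o - 3)*(o - 1)*(o^2 - 3*o + 2) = (o - 5)*(o - 3)*(o - 1)^2*(o - 2)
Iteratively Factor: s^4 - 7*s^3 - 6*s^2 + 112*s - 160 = (s - 4)*(s^3 - 3*s^2 - 18*s + 40) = (s - 4)*(s + 4)*(s^2 - 7*s + 10) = (s - 5)*(s - 4)*(s + 4)*(s - 2)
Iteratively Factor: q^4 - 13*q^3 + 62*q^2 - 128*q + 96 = (q - 2)*(q^3 - 11*q^2 + 40*q - 48) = (q - 4)*(q - 2)*(q^2 - 7*q + 12) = (q - 4)*(q - 3)*(q - 2)*(q - 4)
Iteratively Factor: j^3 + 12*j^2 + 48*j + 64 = (j + 4)*(j^2 + 8*j + 16) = (j + 4)^2*(j + 4)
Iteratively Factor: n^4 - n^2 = (n)*(n^3 - n) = n*(n + 1)*(n^2 - n) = n^2*(n + 1)*(n - 1)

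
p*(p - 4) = p^2 - 4*p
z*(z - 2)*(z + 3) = z^3 + z^2 - 6*z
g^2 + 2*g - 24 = (g - 4)*(g + 6)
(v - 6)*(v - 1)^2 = v^3 - 8*v^2 + 13*v - 6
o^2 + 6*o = o*(o + 6)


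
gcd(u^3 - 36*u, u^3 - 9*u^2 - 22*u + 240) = u - 6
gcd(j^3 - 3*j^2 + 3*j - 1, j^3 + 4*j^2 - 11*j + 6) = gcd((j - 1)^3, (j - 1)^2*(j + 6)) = j^2 - 2*j + 1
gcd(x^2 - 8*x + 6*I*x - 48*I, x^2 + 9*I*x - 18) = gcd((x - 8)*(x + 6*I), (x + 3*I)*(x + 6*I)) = x + 6*I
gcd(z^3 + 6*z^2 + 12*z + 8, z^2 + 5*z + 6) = z + 2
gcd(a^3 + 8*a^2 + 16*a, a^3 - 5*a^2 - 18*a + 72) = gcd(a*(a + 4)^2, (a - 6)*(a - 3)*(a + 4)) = a + 4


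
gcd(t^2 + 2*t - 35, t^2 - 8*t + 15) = t - 5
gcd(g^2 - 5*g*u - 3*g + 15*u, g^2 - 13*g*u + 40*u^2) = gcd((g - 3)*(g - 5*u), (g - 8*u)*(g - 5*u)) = -g + 5*u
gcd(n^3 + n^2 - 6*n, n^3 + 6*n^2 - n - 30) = n^2 + n - 6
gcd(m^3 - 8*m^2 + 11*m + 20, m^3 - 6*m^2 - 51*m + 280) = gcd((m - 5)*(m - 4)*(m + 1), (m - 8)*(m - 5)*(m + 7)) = m - 5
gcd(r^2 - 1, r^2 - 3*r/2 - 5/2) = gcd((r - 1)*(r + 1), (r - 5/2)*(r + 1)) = r + 1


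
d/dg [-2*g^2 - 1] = -4*g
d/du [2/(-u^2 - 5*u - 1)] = 2*(2*u + 5)/(u^2 + 5*u + 1)^2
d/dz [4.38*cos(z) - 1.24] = -4.38*sin(z)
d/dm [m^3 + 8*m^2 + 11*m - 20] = 3*m^2 + 16*m + 11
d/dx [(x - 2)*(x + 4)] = 2*x + 2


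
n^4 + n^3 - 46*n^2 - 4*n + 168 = (n - 6)*(n - 2)*(n + 2)*(n + 7)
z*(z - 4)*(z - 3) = z^3 - 7*z^2 + 12*z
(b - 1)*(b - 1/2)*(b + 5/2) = b^3 + b^2 - 13*b/4 + 5/4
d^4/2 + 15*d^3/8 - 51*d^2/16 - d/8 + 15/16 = (d/2 + 1/4)*(d - 1)*(d - 3/4)*(d + 5)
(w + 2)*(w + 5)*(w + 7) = w^3 + 14*w^2 + 59*w + 70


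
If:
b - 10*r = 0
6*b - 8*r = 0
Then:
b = 0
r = 0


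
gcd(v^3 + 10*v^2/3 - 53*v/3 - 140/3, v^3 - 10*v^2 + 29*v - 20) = v - 4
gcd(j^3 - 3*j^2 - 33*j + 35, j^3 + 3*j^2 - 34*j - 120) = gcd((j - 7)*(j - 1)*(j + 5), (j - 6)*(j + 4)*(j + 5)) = j + 5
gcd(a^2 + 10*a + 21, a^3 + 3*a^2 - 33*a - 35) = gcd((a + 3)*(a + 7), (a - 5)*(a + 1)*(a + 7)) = a + 7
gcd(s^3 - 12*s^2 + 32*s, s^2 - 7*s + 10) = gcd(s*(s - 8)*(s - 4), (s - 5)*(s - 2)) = 1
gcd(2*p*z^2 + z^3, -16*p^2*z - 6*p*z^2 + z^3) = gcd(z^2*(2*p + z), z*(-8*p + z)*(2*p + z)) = 2*p*z + z^2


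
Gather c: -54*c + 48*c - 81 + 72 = -6*c - 9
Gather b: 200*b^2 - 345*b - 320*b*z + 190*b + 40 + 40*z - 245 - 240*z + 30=200*b^2 + b*(-320*z - 155) - 200*z - 175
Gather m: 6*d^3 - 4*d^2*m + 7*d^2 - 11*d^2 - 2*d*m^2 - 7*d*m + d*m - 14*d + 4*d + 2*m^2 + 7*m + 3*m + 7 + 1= 6*d^3 - 4*d^2 - 10*d + m^2*(2 - 2*d) + m*(-4*d^2 - 6*d + 10) + 8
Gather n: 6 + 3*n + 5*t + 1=3*n + 5*t + 7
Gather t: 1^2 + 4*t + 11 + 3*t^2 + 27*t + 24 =3*t^2 + 31*t + 36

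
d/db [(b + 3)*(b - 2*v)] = 2*b - 2*v + 3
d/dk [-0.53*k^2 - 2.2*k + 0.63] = -1.06*k - 2.2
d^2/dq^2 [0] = 0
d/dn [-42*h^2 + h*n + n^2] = h + 2*n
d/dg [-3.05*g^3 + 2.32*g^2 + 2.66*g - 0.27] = -9.15*g^2 + 4.64*g + 2.66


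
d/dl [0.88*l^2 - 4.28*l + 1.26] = 1.76*l - 4.28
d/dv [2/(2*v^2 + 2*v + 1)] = 4*(-2*v - 1)/(2*v^2 + 2*v + 1)^2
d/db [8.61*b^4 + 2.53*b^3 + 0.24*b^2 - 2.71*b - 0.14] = 34.44*b^3 + 7.59*b^2 + 0.48*b - 2.71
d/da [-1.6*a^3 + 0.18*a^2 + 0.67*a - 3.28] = -4.8*a^2 + 0.36*a + 0.67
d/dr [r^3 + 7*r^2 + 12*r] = 3*r^2 + 14*r + 12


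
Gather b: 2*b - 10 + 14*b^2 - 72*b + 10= 14*b^2 - 70*b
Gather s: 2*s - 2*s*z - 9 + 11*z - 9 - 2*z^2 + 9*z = s*(2 - 2*z) - 2*z^2 + 20*z - 18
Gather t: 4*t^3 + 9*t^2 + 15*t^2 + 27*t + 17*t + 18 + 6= 4*t^3 + 24*t^2 + 44*t + 24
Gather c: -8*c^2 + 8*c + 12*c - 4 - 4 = -8*c^2 + 20*c - 8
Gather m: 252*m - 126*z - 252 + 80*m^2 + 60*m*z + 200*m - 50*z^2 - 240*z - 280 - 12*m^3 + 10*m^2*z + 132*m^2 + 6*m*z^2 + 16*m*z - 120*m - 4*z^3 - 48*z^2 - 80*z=-12*m^3 + m^2*(10*z + 212) + m*(6*z^2 + 76*z + 332) - 4*z^3 - 98*z^2 - 446*z - 532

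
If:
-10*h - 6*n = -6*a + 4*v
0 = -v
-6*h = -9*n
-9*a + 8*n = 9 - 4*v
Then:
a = -63/47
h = -27/47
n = -18/47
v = 0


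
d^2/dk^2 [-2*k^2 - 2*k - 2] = -4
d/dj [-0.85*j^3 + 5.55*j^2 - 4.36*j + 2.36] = -2.55*j^2 + 11.1*j - 4.36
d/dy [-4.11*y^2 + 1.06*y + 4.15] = 1.06 - 8.22*y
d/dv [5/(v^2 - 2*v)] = 10*(1 - v)/(v^2*(v - 2)^2)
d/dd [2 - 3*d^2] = -6*d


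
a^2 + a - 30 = (a - 5)*(a + 6)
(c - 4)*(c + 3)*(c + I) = c^3 - c^2 + I*c^2 - 12*c - I*c - 12*I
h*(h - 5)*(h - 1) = h^3 - 6*h^2 + 5*h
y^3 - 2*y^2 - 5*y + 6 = (y - 3)*(y - 1)*(y + 2)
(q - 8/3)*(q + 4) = q^2 + 4*q/3 - 32/3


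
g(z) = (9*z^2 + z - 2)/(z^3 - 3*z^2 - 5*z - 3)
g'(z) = (18*z + 1)/(z^3 - 3*z^2 - 5*z - 3) + (-3*z^2 + 6*z + 5)*(9*z^2 + z - 2)/(z^3 - 3*z^2 - 5*z - 3)^2 = (-9*z^4 - 2*z^3 - 36*z^2 - 66*z - 13)/(z^6 - 6*z^5 - z^4 + 24*z^3 + 43*z^2 + 30*z + 9)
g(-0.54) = -0.06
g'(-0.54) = 6.59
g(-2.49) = -2.09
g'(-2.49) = -0.64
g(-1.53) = -2.95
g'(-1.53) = -1.08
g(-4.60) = -1.31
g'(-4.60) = -0.22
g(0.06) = 0.58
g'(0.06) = -1.56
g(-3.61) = -1.57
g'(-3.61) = -0.33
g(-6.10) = -1.05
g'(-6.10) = -0.13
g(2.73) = -3.63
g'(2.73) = -2.88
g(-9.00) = -0.77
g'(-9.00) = -0.07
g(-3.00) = -1.81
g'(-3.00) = -0.46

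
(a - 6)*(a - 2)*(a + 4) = a^3 - 4*a^2 - 20*a + 48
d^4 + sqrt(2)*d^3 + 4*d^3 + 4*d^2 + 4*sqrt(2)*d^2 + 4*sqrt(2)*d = d*(d + 2)^2*(d + sqrt(2))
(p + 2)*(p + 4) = p^2 + 6*p + 8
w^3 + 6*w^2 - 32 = (w - 2)*(w + 4)^2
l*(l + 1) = l^2 + l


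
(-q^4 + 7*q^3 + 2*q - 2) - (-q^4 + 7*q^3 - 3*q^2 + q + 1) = 3*q^2 + q - 3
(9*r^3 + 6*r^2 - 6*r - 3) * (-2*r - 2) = -18*r^4 - 30*r^3 + 18*r + 6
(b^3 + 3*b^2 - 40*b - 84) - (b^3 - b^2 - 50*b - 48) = 4*b^2 + 10*b - 36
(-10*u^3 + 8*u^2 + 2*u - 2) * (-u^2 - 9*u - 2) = 10*u^5 + 82*u^4 - 54*u^3 - 32*u^2 + 14*u + 4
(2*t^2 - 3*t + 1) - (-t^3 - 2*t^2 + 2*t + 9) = t^3 + 4*t^2 - 5*t - 8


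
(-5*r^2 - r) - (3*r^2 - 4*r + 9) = -8*r^2 + 3*r - 9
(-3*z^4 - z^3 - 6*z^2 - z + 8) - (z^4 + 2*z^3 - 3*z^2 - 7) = -4*z^4 - 3*z^3 - 3*z^2 - z + 15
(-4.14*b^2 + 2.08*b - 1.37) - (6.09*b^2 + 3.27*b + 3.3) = -10.23*b^2 - 1.19*b - 4.67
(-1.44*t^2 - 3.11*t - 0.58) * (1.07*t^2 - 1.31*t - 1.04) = -1.5408*t^4 - 1.4413*t^3 + 4.9511*t^2 + 3.9942*t + 0.6032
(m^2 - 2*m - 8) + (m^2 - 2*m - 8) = 2*m^2 - 4*m - 16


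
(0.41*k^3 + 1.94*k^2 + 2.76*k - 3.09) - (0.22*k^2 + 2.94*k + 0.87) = 0.41*k^3 + 1.72*k^2 - 0.18*k - 3.96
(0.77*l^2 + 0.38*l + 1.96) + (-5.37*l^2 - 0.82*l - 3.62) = -4.6*l^2 - 0.44*l - 1.66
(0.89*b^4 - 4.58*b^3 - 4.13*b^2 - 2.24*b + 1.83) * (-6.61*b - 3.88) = -5.8829*b^5 + 26.8206*b^4 + 45.0697*b^3 + 30.8308*b^2 - 3.4051*b - 7.1004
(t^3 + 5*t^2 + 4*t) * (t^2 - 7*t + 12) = t^5 - 2*t^4 - 19*t^3 + 32*t^2 + 48*t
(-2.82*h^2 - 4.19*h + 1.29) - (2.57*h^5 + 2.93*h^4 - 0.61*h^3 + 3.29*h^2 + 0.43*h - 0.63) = -2.57*h^5 - 2.93*h^4 + 0.61*h^3 - 6.11*h^2 - 4.62*h + 1.92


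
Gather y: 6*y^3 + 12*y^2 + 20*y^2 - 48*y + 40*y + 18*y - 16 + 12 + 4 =6*y^3 + 32*y^2 + 10*y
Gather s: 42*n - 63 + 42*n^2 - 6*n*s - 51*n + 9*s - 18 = 42*n^2 - 9*n + s*(9 - 6*n) - 81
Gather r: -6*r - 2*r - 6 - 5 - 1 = -8*r - 12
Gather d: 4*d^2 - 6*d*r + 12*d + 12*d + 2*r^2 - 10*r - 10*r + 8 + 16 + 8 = 4*d^2 + d*(24 - 6*r) + 2*r^2 - 20*r + 32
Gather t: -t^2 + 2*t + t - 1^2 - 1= -t^2 + 3*t - 2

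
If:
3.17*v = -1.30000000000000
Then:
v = -0.41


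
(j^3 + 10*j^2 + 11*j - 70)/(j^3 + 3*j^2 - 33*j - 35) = (j^2 + 3*j - 10)/(j^2 - 4*j - 5)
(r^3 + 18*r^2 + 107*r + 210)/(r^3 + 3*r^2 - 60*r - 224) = (r^2 + 11*r + 30)/(r^2 - 4*r - 32)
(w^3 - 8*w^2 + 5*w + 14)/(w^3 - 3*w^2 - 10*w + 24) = (w^2 - 6*w - 7)/(w^2 - w - 12)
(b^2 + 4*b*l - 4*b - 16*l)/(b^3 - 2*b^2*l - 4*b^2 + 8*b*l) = (b + 4*l)/(b*(b - 2*l))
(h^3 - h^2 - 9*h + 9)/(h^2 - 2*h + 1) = (h^2 - 9)/(h - 1)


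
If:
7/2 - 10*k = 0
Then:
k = 7/20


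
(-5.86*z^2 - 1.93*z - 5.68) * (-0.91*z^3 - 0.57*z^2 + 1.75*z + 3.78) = 5.3326*z^5 + 5.0965*z^4 - 3.9861*z^3 - 22.2907*z^2 - 17.2354*z - 21.4704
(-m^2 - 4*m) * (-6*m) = 6*m^3 + 24*m^2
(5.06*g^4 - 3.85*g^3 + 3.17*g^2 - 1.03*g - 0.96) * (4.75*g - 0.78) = 24.035*g^5 - 22.2343*g^4 + 18.0605*g^3 - 7.3651*g^2 - 3.7566*g + 0.7488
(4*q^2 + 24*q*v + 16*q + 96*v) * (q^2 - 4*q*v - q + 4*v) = 4*q^4 + 8*q^3*v + 12*q^3 - 96*q^2*v^2 + 24*q^2*v - 16*q^2 - 288*q*v^2 - 32*q*v + 384*v^2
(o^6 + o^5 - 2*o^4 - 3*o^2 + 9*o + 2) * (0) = 0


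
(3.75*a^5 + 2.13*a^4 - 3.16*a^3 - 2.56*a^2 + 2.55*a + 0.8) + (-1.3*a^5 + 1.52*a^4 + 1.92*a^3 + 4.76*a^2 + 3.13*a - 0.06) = 2.45*a^5 + 3.65*a^4 - 1.24*a^3 + 2.2*a^2 + 5.68*a + 0.74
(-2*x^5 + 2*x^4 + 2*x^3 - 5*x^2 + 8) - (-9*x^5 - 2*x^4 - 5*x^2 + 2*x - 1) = 7*x^5 + 4*x^4 + 2*x^3 - 2*x + 9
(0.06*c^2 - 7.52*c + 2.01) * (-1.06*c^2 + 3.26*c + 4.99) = -0.0636*c^4 + 8.1668*c^3 - 26.3464*c^2 - 30.9722*c + 10.0299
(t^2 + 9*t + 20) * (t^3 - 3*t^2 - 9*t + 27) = t^5 + 6*t^4 - 16*t^3 - 114*t^2 + 63*t + 540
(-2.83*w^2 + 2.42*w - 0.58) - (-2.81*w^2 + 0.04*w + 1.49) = -0.02*w^2 + 2.38*w - 2.07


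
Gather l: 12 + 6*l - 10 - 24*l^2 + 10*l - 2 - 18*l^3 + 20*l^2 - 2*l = -18*l^3 - 4*l^2 + 14*l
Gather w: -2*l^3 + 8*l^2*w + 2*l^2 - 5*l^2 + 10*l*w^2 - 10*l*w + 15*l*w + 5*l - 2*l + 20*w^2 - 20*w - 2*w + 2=-2*l^3 - 3*l^2 + 3*l + w^2*(10*l + 20) + w*(8*l^2 + 5*l - 22) + 2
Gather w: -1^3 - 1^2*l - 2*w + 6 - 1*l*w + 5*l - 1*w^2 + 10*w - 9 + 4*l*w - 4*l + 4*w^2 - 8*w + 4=3*l*w + 3*w^2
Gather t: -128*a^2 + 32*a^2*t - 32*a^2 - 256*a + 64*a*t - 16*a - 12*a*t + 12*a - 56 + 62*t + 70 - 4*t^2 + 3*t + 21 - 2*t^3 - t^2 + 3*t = -160*a^2 - 260*a - 2*t^3 - 5*t^2 + t*(32*a^2 + 52*a + 68) + 35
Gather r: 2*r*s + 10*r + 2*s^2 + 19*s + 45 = r*(2*s + 10) + 2*s^2 + 19*s + 45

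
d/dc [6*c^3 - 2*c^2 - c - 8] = 18*c^2 - 4*c - 1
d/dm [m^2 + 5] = 2*m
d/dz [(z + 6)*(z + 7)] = 2*z + 13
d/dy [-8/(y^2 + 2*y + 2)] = 16*(y + 1)/(y^2 + 2*y + 2)^2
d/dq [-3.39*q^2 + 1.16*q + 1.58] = 1.16 - 6.78*q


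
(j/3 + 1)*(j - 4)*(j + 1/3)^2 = j^4/3 - j^3/9 - 113*j^2/27 - 73*j/27 - 4/9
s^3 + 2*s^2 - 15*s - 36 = (s - 4)*(s + 3)^2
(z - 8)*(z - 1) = z^2 - 9*z + 8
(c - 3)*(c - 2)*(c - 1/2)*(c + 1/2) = c^4 - 5*c^3 + 23*c^2/4 + 5*c/4 - 3/2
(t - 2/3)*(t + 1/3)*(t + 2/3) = t^3 + t^2/3 - 4*t/9 - 4/27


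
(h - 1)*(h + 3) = h^2 + 2*h - 3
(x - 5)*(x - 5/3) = x^2 - 20*x/3 + 25/3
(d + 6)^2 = d^2 + 12*d + 36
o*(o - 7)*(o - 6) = o^3 - 13*o^2 + 42*o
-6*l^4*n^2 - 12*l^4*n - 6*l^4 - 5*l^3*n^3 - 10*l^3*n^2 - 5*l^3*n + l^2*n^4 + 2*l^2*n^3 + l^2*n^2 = (-6*l + n)*(l + n)*(l*n + l)^2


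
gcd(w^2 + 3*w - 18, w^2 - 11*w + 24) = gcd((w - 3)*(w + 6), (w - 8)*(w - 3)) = w - 3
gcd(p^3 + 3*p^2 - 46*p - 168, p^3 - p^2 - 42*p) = p^2 - p - 42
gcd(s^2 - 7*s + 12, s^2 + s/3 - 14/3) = 1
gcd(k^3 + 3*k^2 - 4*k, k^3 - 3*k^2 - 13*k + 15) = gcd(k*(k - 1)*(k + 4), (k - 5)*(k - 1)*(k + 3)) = k - 1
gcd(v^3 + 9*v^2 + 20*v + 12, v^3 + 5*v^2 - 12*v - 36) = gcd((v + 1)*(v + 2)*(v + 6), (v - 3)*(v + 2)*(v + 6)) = v^2 + 8*v + 12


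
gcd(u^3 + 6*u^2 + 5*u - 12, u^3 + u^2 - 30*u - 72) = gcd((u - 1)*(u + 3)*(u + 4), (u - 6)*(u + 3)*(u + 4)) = u^2 + 7*u + 12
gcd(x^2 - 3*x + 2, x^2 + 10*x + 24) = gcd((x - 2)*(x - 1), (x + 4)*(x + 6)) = 1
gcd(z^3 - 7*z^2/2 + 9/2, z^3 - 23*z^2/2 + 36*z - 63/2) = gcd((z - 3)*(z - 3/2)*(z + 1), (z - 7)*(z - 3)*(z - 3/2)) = z^2 - 9*z/2 + 9/2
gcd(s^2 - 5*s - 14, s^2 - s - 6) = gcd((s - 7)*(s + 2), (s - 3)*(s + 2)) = s + 2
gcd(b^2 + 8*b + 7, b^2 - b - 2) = b + 1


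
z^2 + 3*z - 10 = (z - 2)*(z + 5)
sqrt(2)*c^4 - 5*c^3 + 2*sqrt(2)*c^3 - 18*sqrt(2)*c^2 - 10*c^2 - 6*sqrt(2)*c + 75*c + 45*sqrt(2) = (c - 3)*(c + 5)*(c - 3*sqrt(2))*(sqrt(2)*c + 1)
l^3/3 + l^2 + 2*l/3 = l*(l/3 + 1/3)*(l + 2)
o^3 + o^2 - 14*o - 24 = (o - 4)*(o + 2)*(o + 3)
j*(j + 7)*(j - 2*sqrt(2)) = j^3 - 2*sqrt(2)*j^2 + 7*j^2 - 14*sqrt(2)*j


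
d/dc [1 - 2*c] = -2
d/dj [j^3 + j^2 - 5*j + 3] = 3*j^2 + 2*j - 5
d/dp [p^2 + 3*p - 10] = 2*p + 3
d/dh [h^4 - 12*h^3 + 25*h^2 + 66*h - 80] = 4*h^3 - 36*h^2 + 50*h + 66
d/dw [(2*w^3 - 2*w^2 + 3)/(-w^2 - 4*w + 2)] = 2*(-w^4 - 8*w^3 + 10*w^2 - w + 6)/(w^4 + 8*w^3 + 12*w^2 - 16*w + 4)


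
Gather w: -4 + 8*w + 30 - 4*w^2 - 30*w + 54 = -4*w^2 - 22*w + 80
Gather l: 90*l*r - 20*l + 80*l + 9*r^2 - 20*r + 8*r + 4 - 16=l*(90*r + 60) + 9*r^2 - 12*r - 12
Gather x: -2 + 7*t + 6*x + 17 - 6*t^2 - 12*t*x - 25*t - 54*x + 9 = -6*t^2 - 18*t + x*(-12*t - 48) + 24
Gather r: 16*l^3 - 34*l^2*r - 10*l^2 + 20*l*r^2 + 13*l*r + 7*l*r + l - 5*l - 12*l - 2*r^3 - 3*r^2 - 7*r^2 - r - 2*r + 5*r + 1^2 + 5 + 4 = 16*l^3 - 10*l^2 - 16*l - 2*r^3 + r^2*(20*l - 10) + r*(-34*l^2 + 20*l + 2) + 10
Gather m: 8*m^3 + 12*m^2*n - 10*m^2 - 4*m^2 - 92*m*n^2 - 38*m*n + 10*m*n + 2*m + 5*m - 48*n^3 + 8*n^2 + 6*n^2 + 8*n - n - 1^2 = 8*m^3 + m^2*(12*n - 14) + m*(-92*n^2 - 28*n + 7) - 48*n^3 + 14*n^2 + 7*n - 1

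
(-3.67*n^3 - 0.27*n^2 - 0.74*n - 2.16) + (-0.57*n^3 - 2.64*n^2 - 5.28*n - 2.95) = -4.24*n^3 - 2.91*n^2 - 6.02*n - 5.11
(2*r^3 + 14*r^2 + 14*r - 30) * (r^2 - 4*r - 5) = 2*r^5 + 6*r^4 - 52*r^3 - 156*r^2 + 50*r + 150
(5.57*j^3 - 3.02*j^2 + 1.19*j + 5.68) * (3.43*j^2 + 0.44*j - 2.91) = 19.1051*j^5 - 7.9078*j^4 - 13.4558*j^3 + 28.7942*j^2 - 0.9637*j - 16.5288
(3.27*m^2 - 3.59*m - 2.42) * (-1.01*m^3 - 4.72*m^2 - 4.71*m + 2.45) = -3.3027*m^5 - 11.8085*m^4 + 3.9873*m^3 + 36.3428*m^2 + 2.6027*m - 5.929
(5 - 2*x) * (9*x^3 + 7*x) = -18*x^4 + 45*x^3 - 14*x^2 + 35*x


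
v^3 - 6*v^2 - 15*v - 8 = (v - 8)*(v + 1)^2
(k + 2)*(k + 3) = k^2 + 5*k + 6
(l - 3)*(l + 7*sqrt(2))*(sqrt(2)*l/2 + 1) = sqrt(2)*l^3/2 - 3*sqrt(2)*l^2/2 + 8*l^2 - 24*l + 7*sqrt(2)*l - 21*sqrt(2)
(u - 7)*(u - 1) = u^2 - 8*u + 7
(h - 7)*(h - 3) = h^2 - 10*h + 21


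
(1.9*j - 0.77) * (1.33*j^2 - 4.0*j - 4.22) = 2.527*j^3 - 8.6241*j^2 - 4.938*j + 3.2494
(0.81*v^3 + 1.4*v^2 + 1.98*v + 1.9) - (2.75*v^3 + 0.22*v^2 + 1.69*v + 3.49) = -1.94*v^3 + 1.18*v^2 + 0.29*v - 1.59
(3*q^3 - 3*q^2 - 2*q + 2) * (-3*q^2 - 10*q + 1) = -9*q^5 - 21*q^4 + 39*q^3 + 11*q^2 - 22*q + 2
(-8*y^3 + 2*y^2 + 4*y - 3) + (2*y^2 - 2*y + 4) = -8*y^3 + 4*y^2 + 2*y + 1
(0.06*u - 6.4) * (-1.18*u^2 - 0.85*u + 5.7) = -0.0708*u^3 + 7.501*u^2 + 5.782*u - 36.48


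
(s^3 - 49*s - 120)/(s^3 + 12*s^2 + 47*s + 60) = (s - 8)/(s + 4)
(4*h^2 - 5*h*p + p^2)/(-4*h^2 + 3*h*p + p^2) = (-4*h + p)/(4*h + p)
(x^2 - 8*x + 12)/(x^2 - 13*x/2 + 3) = 2*(x - 2)/(2*x - 1)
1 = 1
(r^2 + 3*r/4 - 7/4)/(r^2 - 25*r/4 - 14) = (r - 1)/(r - 8)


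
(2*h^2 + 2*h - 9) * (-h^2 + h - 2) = -2*h^4 + 7*h^2 - 13*h + 18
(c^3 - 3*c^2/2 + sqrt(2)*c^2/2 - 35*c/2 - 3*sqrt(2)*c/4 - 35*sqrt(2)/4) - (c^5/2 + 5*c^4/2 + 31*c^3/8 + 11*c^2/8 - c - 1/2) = -c^5/2 - 5*c^4/2 - 23*c^3/8 - 23*c^2/8 + sqrt(2)*c^2/2 - 33*c/2 - 3*sqrt(2)*c/4 - 35*sqrt(2)/4 + 1/2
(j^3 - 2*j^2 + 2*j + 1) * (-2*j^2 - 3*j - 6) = -2*j^5 + j^4 - 4*j^3 + 4*j^2 - 15*j - 6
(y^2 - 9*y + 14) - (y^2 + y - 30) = 44 - 10*y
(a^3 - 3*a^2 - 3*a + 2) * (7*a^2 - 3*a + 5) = 7*a^5 - 24*a^4 - 7*a^3 + 8*a^2 - 21*a + 10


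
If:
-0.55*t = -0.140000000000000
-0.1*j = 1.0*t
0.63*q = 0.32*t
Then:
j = -2.55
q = 0.13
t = 0.25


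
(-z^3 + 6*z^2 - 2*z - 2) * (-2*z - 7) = 2*z^4 - 5*z^3 - 38*z^2 + 18*z + 14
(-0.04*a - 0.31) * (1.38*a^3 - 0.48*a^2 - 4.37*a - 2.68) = -0.0552*a^4 - 0.4086*a^3 + 0.3236*a^2 + 1.4619*a + 0.8308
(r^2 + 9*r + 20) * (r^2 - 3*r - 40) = r^4 + 6*r^3 - 47*r^2 - 420*r - 800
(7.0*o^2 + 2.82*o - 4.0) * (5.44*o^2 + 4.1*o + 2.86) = 38.08*o^4 + 44.0408*o^3 + 9.822*o^2 - 8.3348*o - 11.44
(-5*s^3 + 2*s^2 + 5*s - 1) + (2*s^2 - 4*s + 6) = -5*s^3 + 4*s^2 + s + 5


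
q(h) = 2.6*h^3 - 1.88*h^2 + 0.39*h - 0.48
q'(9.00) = 598.35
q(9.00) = 1746.15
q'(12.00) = 1078.47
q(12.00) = 4226.28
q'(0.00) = 0.39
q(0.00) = -0.48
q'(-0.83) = 8.88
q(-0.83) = -3.59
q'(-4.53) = 177.49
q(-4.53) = -282.52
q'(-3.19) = 91.76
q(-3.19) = -105.26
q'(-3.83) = 129.21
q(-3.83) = -175.62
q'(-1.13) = 14.60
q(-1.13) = -7.07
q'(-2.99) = 81.37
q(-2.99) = -87.95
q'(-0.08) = 0.74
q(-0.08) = -0.52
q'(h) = 7.8*h^2 - 3.76*h + 0.39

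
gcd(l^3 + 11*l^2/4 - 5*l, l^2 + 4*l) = l^2 + 4*l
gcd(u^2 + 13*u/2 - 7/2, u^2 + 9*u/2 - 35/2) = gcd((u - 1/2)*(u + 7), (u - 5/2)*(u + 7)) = u + 7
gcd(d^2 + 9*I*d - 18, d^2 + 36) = d + 6*I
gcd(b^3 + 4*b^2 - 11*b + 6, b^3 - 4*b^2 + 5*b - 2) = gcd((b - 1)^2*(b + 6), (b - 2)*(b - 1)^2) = b^2 - 2*b + 1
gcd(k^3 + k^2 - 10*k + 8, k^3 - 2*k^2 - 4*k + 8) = k - 2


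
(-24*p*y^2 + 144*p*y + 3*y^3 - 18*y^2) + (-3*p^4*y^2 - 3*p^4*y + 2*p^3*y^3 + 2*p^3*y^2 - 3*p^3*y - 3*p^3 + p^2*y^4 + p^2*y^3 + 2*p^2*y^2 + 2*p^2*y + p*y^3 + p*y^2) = -3*p^4*y^2 - 3*p^4*y + 2*p^3*y^3 + 2*p^3*y^2 - 3*p^3*y - 3*p^3 + p^2*y^4 + p^2*y^3 + 2*p^2*y^2 + 2*p^2*y + p*y^3 - 23*p*y^2 + 144*p*y + 3*y^3 - 18*y^2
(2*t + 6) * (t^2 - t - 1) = 2*t^3 + 4*t^2 - 8*t - 6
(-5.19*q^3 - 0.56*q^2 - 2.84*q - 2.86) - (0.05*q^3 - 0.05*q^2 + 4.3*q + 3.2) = -5.24*q^3 - 0.51*q^2 - 7.14*q - 6.06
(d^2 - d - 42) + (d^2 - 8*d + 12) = 2*d^2 - 9*d - 30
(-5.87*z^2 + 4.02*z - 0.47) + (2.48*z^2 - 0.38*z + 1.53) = -3.39*z^2 + 3.64*z + 1.06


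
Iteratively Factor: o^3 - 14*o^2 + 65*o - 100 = (o - 4)*(o^2 - 10*o + 25) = (o - 5)*(o - 4)*(o - 5)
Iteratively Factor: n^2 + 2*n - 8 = (n - 2)*(n + 4)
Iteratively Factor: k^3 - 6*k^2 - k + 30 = (k - 5)*(k^2 - k - 6) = (k - 5)*(k + 2)*(k - 3)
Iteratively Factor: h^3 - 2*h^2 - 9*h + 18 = (h - 3)*(h^2 + h - 6) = (h - 3)*(h + 3)*(h - 2)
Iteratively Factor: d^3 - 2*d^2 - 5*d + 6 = (d - 1)*(d^2 - d - 6) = (d - 3)*(d - 1)*(d + 2)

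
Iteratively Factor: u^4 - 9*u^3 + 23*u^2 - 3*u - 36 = (u - 3)*(u^3 - 6*u^2 + 5*u + 12) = (u - 3)^2*(u^2 - 3*u - 4) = (u - 4)*(u - 3)^2*(u + 1)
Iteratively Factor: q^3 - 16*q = (q + 4)*(q^2 - 4*q) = (q - 4)*(q + 4)*(q)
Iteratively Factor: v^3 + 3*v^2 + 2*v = (v + 1)*(v^2 + 2*v) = v*(v + 1)*(v + 2)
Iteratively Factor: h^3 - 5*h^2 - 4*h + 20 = (h - 5)*(h^2 - 4) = (h - 5)*(h - 2)*(h + 2)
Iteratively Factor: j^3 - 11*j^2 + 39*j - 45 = (j - 5)*(j^2 - 6*j + 9) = (j - 5)*(j - 3)*(j - 3)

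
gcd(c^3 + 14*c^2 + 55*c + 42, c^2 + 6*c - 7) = c + 7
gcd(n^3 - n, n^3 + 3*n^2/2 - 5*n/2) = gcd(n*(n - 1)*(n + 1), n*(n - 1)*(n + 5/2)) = n^2 - n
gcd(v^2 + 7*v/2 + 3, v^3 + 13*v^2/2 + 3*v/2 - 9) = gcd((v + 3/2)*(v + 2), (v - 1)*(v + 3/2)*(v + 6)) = v + 3/2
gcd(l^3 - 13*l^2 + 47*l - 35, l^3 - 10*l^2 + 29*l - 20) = l^2 - 6*l + 5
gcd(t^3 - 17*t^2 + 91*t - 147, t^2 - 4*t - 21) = t - 7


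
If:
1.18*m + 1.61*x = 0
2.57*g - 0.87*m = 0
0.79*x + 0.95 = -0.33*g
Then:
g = 0.69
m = 2.03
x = -1.49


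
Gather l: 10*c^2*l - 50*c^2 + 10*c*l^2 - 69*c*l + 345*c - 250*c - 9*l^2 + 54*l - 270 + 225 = -50*c^2 + 95*c + l^2*(10*c - 9) + l*(10*c^2 - 69*c + 54) - 45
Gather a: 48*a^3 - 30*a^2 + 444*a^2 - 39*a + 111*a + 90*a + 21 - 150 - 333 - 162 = 48*a^3 + 414*a^2 + 162*a - 624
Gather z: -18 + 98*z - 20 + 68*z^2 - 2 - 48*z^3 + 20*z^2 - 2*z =-48*z^3 + 88*z^2 + 96*z - 40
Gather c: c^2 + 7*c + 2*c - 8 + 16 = c^2 + 9*c + 8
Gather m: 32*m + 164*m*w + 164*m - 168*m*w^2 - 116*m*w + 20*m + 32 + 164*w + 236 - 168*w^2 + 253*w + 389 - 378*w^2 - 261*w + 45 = m*(-168*w^2 + 48*w + 216) - 546*w^2 + 156*w + 702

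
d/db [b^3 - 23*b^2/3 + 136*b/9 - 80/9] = 3*b^2 - 46*b/3 + 136/9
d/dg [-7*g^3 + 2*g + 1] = 2 - 21*g^2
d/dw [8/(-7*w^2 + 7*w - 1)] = 56*(2*w - 1)/(7*w^2 - 7*w + 1)^2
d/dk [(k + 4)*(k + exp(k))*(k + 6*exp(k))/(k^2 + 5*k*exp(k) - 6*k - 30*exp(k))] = (-(k + 4)*(k + exp(k))*(k + 6*exp(k))*(5*k*exp(k) + 2*k - 25*exp(k) - 6) + ((k + 4)*(k + exp(k))*(6*exp(k) + 1) + (k + 4)*(k + 6*exp(k))*(exp(k) + 1) + (k + exp(k))*(k + 6*exp(k)))*(k^2 + 5*k*exp(k) - 6*k - 30*exp(k)))/(k^2 + 5*k*exp(k) - 6*k - 30*exp(k))^2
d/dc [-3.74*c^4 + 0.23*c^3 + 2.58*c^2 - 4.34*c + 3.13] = -14.96*c^3 + 0.69*c^2 + 5.16*c - 4.34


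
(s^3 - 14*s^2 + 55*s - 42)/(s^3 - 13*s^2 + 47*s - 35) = (s - 6)/(s - 5)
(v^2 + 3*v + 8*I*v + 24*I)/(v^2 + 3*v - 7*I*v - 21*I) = (v + 8*I)/(v - 7*I)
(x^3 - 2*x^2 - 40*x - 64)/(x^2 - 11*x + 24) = (x^2 + 6*x + 8)/(x - 3)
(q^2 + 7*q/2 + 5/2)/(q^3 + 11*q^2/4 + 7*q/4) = 2*(2*q + 5)/(q*(4*q + 7))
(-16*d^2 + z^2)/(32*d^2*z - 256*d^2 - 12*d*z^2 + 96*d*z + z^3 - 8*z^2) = (4*d + z)/(-8*d*z + 64*d + z^2 - 8*z)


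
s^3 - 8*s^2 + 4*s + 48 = (s - 6)*(s - 4)*(s + 2)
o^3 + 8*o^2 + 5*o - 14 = (o - 1)*(o + 2)*(o + 7)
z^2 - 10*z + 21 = (z - 7)*(z - 3)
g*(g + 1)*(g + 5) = g^3 + 6*g^2 + 5*g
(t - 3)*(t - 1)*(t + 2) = t^3 - 2*t^2 - 5*t + 6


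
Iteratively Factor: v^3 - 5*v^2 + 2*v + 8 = (v - 2)*(v^2 - 3*v - 4) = (v - 4)*(v - 2)*(v + 1)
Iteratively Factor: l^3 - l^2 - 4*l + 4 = (l + 2)*(l^2 - 3*l + 2) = (l - 2)*(l + 2)*(l - 1)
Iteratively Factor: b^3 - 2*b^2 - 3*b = (b)*(b^2 - 2*b - 3) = b*(b + 1)*(b - 3)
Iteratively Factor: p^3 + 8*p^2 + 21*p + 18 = (p + 3)*(p^2 + 5*p + 6) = (p + 3)^2*(p + 2)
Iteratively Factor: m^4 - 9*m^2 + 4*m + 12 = (m - 2)*(m^3 + 2*m^2 - 5*m - 6) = (m - 2)^2*(m^2 + 4*m + 3) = (m - 2)^2*(m + 1)*(m + 3)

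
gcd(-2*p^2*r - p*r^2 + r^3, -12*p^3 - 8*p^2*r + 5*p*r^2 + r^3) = 2*p^2 + p*r - r^2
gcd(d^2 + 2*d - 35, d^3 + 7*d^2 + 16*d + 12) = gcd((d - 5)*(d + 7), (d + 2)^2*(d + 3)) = 1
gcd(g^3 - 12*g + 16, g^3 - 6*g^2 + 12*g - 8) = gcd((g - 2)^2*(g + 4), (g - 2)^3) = g^2 - 4*g + 4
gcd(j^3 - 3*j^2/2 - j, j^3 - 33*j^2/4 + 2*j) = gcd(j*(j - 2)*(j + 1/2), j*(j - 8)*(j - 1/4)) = j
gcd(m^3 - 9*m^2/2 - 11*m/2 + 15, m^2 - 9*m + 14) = 1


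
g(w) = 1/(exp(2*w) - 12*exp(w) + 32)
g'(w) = (-2*exp(2*w) + 12*exp(w))/(exp(2*w) - 12*exp(w) + 32)^2 = 2*(6 - exp(w))*exp(w)/(exp(2*w) - 12*exp(w) + 32)^2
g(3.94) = 0.00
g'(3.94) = -0.00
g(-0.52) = 0.04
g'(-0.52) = 0.01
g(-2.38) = 0.03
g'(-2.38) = 0.00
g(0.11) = 0.05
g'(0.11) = 0.03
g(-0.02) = 0.05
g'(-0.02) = 0.02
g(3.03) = 0.00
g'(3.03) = -0.01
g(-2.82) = 0.03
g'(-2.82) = 0.00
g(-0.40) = 0.04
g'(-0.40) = 0.01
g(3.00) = 0.01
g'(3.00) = -0.01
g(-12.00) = 0.03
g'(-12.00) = 0.00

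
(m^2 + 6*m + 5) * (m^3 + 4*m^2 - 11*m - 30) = m^5 + 10*m^4 + 18*m^3 - 76*m^2 - 235*m - 150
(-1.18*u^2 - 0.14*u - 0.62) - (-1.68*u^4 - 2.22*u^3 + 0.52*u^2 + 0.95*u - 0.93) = 1.68*u^4 + 2.22*u^3 - 1.7*u^2 - 1.09*u + 0.31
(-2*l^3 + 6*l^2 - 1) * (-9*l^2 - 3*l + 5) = 18*l^5 - 48*l^4 - 28*l^3 + 39*l^2 + 3*l - 5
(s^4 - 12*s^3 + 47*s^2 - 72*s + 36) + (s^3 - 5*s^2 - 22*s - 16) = s^4 - 11*s^3 + 42*s^2 - 94*s + 20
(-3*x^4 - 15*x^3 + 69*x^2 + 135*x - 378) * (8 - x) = 3*x^5 - 9*x^4 - 189*x^3 + 417*x^2 + 1458*x - 3024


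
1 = 1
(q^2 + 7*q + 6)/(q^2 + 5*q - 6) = (q + 1)/(q - 1)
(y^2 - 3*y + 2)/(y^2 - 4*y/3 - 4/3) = 3*(y - 1)/(3*y + 2)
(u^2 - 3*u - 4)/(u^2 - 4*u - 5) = (u - 4)/(u - 5)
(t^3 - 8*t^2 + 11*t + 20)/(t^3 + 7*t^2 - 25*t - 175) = (t^2 - 3*t - 4)/(t^2 + 12*t + 35)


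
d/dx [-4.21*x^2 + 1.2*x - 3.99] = 1.2 - 8.42*x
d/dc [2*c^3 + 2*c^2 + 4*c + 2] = 6*c^2 + 4*c + 4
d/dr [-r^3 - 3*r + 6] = -3*r^2 - 3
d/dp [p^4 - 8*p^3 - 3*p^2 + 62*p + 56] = 4*p^3 - 24*p^2 - 6*p + 62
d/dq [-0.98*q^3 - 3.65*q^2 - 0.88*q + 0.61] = -2.94*q^2 - 7.3*q - 0.88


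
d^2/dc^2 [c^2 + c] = 2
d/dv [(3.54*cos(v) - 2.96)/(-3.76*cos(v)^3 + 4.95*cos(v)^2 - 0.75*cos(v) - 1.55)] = (-26.6208*cos(v)^3 + 50.9118*cos(v)^2 - 29.304*cos(v) + 7.707)*sin(v)/(14.1376*cos(v)^6 - 37.224*cos(v)^5 + 30.1425*cos(v)^4 + 4.231*cos(v)^3 - 14.7825*cos(v)^2 + 2.325*cos(v) + 2.4025)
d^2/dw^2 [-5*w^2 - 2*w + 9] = -10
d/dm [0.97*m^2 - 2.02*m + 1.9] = 1.94*m - 2.02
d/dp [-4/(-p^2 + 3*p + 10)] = 4*(3 - 2*p)/(-p^2 + 3*p + 10)^2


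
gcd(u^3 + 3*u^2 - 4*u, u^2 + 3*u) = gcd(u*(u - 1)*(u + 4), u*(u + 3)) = u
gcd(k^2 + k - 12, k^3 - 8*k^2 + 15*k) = k - 3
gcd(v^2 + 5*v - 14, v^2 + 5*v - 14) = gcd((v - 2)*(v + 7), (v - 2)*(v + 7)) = v^2 + 5*v - 14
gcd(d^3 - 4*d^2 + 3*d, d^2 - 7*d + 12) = d - 3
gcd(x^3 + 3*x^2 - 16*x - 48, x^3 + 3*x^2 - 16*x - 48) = x^3 + 3*x^2 - 16*x - 48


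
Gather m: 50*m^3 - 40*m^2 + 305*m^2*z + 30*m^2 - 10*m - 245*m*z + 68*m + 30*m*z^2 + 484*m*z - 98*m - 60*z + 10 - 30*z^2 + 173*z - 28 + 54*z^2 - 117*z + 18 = 50*m^3 + m^2*(305*z - 10) + m*(30*z^2 + 239*z - 40) + 24*z^2 - 4*z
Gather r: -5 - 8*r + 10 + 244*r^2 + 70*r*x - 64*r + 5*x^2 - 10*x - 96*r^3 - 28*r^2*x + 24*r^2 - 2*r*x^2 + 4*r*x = -96*r^3 + r^2*(268 - 28*x) + r*(-2*x^2 + 74*x - 72) + 5*x^2 - 10*x + 5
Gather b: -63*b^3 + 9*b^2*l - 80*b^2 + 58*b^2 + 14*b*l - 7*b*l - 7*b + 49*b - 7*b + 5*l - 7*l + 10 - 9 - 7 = -63*b^3 + b^2*(9*l - 22) + b*(7*l + 35) - 2*l - 6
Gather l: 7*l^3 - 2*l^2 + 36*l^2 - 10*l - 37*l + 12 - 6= 7*l^3 + 34*l^2 - 47*l + 6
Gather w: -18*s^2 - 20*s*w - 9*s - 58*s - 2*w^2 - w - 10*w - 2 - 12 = -18*s^2 - 67*s - 2*w^2 + w*(-20*s - 11) - 14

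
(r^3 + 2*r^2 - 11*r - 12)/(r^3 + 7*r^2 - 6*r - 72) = (r + 1)/(r + 6)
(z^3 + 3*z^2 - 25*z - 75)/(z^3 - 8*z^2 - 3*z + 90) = (z + 5)/(z - 6)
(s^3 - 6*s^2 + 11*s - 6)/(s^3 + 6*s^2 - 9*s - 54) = (s^2 - 3*s + 2)/(s^2 + 9*s + 18)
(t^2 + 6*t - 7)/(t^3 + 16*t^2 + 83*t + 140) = (t - 1)/(t^2 + 9*t + 20)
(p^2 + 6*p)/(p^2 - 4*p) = (p + 6)/(p - 4)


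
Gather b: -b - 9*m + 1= -b - 9*m + 1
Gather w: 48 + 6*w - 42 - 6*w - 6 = 0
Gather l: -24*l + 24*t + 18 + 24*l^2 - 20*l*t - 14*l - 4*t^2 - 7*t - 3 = 24*l^2 + l*(-20*t - 38) - 4*t^2 + 17*t + 15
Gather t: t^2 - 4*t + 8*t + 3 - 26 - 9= t^2 + 4*t - 32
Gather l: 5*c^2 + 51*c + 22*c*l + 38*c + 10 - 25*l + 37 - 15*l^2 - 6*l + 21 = 5*c^2 + 89*c - 15*l^2 + l*(22*c - 31) + 68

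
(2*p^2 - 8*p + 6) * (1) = 2*p^2 - 8*p + 6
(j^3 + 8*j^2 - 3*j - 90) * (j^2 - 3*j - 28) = j^5 + 5*j^4 - 55*j^3 - 305*j^2 + 354*j + 2520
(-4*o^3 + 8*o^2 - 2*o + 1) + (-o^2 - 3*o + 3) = -4*o^3 + 7*o^2 - 5*o + 4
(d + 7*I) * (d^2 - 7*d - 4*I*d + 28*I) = d^3 - 7*d^2 + 3*I*d^2 + 28*d - 21*I*d - 196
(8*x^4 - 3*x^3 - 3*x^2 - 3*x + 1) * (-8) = -64*x^4 + 24*x^3 + 24*x^2 + 24*x - 8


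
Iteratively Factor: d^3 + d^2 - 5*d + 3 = (d + 3)*(d^2 - 2*d + 1) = (d - 1)*(d + 3)*(d - 1)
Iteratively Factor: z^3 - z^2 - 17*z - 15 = (z + 3)*(z^2 - 4*z - 5) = (z - 5)*(z + 3)*(z + 1)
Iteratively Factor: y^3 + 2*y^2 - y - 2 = (y + 2)*(y^2 - 1) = (y + 1)*(y + 2)*(y - 1)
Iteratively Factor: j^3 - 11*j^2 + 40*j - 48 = (j - 3)*(j^2 - 8*j + 16) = (j - 4)*(j - 3)*(j - 4)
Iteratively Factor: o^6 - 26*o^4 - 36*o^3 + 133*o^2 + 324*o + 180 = (o + 3)*(o^5 - 3*o^4 - 17*o^3 + 15*o^2 + 88*o + 60) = (o + 2)*(o + 3)*(o^4 - 5*o^3 - 7*o^2 + 29*o + 30) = (o - 5)*(o + 2)*(o + 3)*(o^3 - 7*o - 6) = (o - 5)*(o + 1)*(o + 2)*(o + 3)*(o^2 - o - 6) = (o - 5)*(o + 1)*(o + 2)^2*(o + 3)*(o - 3)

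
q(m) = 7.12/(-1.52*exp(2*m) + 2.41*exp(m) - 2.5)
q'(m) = 7.12*(3.04*exp(2*m) - 2.41*exp(m))/(-1.52*exp(2*m) + 2.41*exp(m) - 2.5)^2 = (21.6448*exp(m) - 17.1592)*exp(m)/(1.52*exp(2*m) - 2.41*exp(m) + 2.5)^2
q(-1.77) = -3.34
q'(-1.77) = -0.50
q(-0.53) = -4.43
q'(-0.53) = -1.01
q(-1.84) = -3.30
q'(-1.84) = -0.47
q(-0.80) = -4.13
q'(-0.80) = -1.12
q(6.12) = -0.00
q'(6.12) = 0.00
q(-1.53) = -3.47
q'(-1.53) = -0.64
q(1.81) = -0.16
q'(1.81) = 0.35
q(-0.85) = -4.07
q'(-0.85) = -1.11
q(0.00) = -4.42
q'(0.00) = 1.73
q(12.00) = 0.00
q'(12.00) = 0.00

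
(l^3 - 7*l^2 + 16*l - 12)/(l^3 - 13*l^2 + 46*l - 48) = (l - 2)/(l - 8)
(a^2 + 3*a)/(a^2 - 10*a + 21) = a*(a + 3)/(a^2 - 10*a + 21)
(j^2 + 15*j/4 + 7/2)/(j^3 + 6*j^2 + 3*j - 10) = (j + 7/4)/(j^2 + 4*j - 5)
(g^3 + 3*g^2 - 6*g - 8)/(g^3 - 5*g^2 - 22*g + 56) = (g + 1)/(g - 7)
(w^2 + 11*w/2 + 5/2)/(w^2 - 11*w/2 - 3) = (w + 5)/(w - 6)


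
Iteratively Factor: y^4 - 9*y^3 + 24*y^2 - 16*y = (y - 1)*(y^3 - 8*y^2 + 16*y) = (y - 4)*(y - 1)*(y^2 - 4*y) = (y - 4)^2*(y - 1)*(y)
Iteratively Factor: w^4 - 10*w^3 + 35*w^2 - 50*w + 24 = (w - 4)*(w^3 - 6*w^2 + 11*w - 6) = (w - 4)*(w - 2)*(w^2 - 4*w + 3) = (w - 4)*(w - 3)*(w - 2)*(w - 1)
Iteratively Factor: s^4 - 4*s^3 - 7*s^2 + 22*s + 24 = (s + 1)*(s^3 - 5*s^2 - 2*s + 24) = (s - 4)*(s + 1)*(s^2 - s - 6) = (s - 4)*(s - 3)*(s + 1)*(s + 2)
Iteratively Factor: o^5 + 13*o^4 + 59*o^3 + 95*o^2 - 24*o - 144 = (o + 4)*(o^4 + 9*o^3 + 23*o^2 + 3*o - 36) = (o - 1)*(o + 4)*(o^3 + 10*o^2 + 33*o + 36) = (o - 1)*(o + 4)^2*(o^2 + 6*o + 9) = (o - 1)*(o + 3)*(o + 4)^2*(o + 3)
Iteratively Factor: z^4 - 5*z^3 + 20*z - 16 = (z - 2)*(z^3 - 3*z^2 - 6*z + 8) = (z - 2)*(z - 1)*(z^2 - 2*z - 8) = (z - 2)*(z - 1)*(z + 2)*(z - 4)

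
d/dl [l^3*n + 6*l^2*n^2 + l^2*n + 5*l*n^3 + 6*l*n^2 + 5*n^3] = n*(3*l^2 + 12*l*n + 2*l + 5*n^2 + 6*n)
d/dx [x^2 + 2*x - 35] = 2*x + 2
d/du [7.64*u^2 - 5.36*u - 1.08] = 15.28*u - 5.36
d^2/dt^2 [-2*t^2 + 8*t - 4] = -4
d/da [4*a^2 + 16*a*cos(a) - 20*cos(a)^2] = -16*a*sin(a) + 8*a + 20*sin(2*a) + 16*cos(a)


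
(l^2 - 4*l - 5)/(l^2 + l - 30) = (l + 1)/(l + 6)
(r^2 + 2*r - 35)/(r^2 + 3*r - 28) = (r - 5)/(r - 4)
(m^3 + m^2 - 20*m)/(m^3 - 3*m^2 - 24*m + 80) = m/(m - 4)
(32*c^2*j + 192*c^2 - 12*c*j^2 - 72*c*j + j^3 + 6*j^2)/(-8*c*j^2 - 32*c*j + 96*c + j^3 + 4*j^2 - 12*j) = (-4*c + j)/(j - 2)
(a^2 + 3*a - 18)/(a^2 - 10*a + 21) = (a + 6)/(a - 7)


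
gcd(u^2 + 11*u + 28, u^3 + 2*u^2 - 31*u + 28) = u + 7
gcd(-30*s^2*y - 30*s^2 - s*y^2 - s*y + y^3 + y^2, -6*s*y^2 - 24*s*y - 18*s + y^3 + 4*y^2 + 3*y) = -6*s*y - 6*s + y^2 + y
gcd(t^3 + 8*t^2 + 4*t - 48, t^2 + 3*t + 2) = 1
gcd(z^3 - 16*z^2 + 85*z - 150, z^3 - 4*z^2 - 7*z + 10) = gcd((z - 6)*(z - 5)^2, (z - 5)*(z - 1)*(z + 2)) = z - 5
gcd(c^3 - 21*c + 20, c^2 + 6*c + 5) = c + 5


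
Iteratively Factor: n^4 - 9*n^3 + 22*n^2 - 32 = (n - 4)*(n^3 - 5*n^2 + 2*n + 8) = (n - 4)*(n - 2)*(n^2 - 3*n - 4) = (n - 4)*(n - 2)*(n + 1)*(n - 4)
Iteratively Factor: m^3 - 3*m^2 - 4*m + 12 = (m - 3)*(m^2 - 4) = (m - 3)*(m - 2)*(m + 2)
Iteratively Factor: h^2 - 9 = (h - 3)*(h + 3)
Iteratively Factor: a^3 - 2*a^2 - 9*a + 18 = (a - 2)*(a^2 - 9) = (a - 2)*(a + 3)*(a - 3)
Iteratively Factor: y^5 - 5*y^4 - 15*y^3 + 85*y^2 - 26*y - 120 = (y - 2)*(y^4 - 3*y^3 - 21*y^2 + 43*y + 60) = (y - 2)*(y + 4)*(y^3 - 7*y^2 + 7*y + 15) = (y - 2)*(y + 1)*(y + 4)*(y^2 - 8*y + 15) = (y - 3)*(y - 2)*(y + 1)*(y + 4)*(y - 5)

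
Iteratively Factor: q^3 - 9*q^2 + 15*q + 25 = (q - 5)*(q^2 - 4*q - 5) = (q - 5)*(q + 1)*(q - 5)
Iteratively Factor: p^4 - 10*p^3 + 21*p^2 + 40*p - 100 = (p - 5)*(p^3 - 5*p^2 - 4*p + 20) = (p - 5)*(p + 2)*(p^2 - 7*p + 10) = (p - 5)*(p - 2)*(p + 2)*(p - 5)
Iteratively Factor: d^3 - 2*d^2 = (d - 2)*(d^2) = d*(d - 2)*(d)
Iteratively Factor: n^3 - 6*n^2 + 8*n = (n - 4)*(n^2 - 2*n) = n*(n - 4)*(n - 2)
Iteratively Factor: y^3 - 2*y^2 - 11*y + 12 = (y - 1)*(y^2 - y - 12) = (y - 4)*(y - 1)*(y + 3)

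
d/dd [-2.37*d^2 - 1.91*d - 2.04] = -4.74*d - 1.91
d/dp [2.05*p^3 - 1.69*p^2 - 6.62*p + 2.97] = 6.15*p^2 - 3.38*p - 6.62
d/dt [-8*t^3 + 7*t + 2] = 7 - 24*t^2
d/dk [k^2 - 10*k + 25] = 2*k - 10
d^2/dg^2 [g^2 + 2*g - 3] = 2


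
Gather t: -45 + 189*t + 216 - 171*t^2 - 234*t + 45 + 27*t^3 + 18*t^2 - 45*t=27*t^3 - 153*t^2 - 90*t + 216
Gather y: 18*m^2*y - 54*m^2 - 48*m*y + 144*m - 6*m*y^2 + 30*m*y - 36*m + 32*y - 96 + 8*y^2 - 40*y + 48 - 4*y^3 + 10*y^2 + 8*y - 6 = -54*m^2 + 108*m - 4*y^3 + y^2*(18 - 6*m) + y*(18*m^2 - 18*m) - 54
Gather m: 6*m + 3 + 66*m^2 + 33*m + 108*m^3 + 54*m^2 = 108*m^3 + 120*m^2 + 39*m + 3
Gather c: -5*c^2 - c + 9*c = -5*c^2 + 8*c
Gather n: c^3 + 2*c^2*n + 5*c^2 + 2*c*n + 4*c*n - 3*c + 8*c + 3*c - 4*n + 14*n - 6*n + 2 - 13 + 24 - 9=c^3 + 5*c^2 + 8*c + n*(2*c^2 + 6*c + 4) + 4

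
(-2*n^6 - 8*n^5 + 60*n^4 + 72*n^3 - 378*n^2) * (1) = -2*n^6 - 8*n^5 + 60*n^4 + 72*n^3 - 378*n^2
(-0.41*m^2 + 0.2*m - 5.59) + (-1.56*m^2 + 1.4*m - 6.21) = -1.97*m^2 + 1.6*m - 11.8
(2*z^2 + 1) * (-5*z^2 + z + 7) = -10*z^4 + 2*z^3 + 9*z^2 + z + 7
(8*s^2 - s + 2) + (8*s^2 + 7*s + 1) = 16*s^2 + 6*s + 3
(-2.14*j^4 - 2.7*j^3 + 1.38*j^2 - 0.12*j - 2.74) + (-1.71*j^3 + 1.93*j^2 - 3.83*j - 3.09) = -2.14*j^4 - 4.41*j^3 + 3.31*j^2 - 3.95*j - 5.83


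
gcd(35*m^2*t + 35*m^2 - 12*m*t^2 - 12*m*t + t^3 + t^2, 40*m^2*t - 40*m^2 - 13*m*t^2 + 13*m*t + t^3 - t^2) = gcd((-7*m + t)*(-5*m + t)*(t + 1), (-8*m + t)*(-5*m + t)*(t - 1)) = -5*m + t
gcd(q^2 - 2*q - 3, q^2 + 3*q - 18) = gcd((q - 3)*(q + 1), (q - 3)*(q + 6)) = q - 3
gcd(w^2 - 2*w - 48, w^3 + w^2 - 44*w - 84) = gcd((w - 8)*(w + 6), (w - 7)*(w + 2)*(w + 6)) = w + 6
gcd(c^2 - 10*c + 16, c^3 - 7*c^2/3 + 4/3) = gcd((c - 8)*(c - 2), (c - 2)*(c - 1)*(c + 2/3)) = c - 2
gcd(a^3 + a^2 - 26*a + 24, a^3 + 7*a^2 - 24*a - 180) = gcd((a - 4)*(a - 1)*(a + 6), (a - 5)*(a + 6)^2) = a + 6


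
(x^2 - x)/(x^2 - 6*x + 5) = x/(x - 5)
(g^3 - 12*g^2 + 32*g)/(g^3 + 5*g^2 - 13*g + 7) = g*(g^2 - 12*g + 32)/(g^3 + 5*g^2 - 13*g + 7)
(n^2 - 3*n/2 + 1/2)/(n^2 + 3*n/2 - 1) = (n - 1)/(n + 2)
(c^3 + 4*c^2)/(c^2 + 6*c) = c*(c + 4)/(c + 6)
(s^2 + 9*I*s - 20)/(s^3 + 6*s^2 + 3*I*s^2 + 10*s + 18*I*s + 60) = (s + 4*I)/(s^2 + 2*s*(3 - I) - 12*I)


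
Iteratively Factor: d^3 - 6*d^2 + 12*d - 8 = (d - 2)*(d^2 - 4*d + 4) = (d - 2)^2*(d - 2)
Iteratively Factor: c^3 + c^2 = (c)*(c^2 + c) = c^2*(c + 1)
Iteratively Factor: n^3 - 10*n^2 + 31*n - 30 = (n - 3)*(n^2 - 7*n + 10) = (n - 5)*(n - 3)*(n - 2)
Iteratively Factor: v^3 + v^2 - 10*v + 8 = (v + 4)*(v^2 - 3*v + 2) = (v - 2)*(v + 4)*(v - 1)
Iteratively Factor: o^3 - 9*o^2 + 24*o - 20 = (o - 5)*(o^2 - 4*o + 4) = (o - 5)*(o - 2)*(o - 2)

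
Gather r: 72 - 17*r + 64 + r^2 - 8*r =r^2 - 25*r + 136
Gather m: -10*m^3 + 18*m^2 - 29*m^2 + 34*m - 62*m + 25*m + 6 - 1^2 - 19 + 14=-10*m^3 - 11*m^2 - 3*m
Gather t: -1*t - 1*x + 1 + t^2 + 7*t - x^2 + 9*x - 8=t^2 + 6*t - x^2 + 8*x - 7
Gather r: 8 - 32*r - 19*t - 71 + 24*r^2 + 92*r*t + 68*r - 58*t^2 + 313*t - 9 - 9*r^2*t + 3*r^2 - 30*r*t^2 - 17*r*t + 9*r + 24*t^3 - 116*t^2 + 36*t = r^2*(27 - 9*t) + r*(-30*t^2 + 75*t + 45) + 24*t^3 - 174*t^2 + 330*t - 72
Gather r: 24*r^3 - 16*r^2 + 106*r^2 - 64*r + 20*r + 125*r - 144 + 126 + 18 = 24*r^3 + 90*r^2 + 81*r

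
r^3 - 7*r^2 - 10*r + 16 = (r - 8)*(r - 1)*(r + 2)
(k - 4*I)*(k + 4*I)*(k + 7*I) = k^3 + 7*I*k^2 + 16*k + 112*I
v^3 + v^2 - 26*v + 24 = (v - 4)*(v - 1)*(v + 6)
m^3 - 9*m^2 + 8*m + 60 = (m - 6)*(m - 5)*(m + 2)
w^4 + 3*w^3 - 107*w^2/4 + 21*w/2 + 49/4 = (w - 7/2)*(w - 1)*(w + 1/2)*(w + 7)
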